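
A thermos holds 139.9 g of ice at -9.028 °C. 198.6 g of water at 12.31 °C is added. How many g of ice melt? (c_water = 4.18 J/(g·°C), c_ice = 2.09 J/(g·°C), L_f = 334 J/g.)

m_melted ≈ 22.7 g

Heat available from the water dropping to 0 °C: 198.6×4.18×12.31 = 10219 J.
Warming the ice to 0 °C takes 139.9×2.09×9.028 = 2639.7 J, leaving 7579.4 J for melting.
Fully melting the ice requires m_ice L_f = 139.9×334 = 46727 J.
That's not enough to melt it all — equilibrium is at 0 °C with ice remaining.
m_melt = 7579.4 / L_f = 22.69 g.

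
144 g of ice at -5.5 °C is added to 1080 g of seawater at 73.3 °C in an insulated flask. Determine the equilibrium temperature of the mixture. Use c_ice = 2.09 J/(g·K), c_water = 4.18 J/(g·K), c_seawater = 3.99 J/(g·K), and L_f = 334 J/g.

T_f ≈ 54.2 °C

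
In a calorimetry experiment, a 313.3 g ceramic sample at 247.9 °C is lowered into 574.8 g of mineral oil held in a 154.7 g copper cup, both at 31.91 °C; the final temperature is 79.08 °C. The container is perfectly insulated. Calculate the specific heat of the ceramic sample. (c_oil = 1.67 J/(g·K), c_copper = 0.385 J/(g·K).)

c ≈ 0.909 J/(g·K)

Setting the total heat transfer to zero:
313.3×c×(79.08 − 247.9) + 574.8×1.67×(79.08 − 31.91) + 154.7×0.385×(79.08 − 31.91) = 0
-52891 c = -48089
c = -48089/-52891 ≈ 0.9092 J/(g·K)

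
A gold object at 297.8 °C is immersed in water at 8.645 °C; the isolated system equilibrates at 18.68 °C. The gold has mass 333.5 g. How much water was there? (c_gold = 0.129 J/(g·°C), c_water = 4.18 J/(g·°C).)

m ≈ 286 g

Conservation of energy gives ΣQ = 0:
333.5×0.129×(18.68 − 297.8) + m×4.18×(18.68 − 8.645) = 0
41.95 m = 12008
m = 12008/41.95 ≈ 286.3 g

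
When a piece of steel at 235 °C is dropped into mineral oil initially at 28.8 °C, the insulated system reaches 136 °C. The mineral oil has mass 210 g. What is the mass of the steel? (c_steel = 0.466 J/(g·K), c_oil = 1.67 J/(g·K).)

m ≈ 815 g

|Q_steel| = |Q_oil|:
m×0.466×(235 − 136) = 210×1.67×(136 − 28.8)
46.13 m = 37595  ⇒  m ≈ 814.9 g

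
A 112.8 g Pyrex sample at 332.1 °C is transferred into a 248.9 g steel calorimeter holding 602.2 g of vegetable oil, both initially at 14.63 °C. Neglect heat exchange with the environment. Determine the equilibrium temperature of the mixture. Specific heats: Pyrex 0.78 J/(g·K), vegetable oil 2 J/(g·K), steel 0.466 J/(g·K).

T_f ≈ 34.5 °C

With ΣQ=0 the equilibrium temperature is the m·c-weighted mean:
T_f = (87.98·332.1 + 1204.4·14.63 + 115.99·14.63) / (87.98 + 1204.4 + 115.99)
    = 48537 / 1408.4 ≈ 34.46 °C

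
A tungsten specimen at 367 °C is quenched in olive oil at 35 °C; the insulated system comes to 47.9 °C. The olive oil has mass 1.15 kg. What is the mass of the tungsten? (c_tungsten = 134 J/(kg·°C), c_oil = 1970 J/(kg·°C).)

Heat gained plus heat lost sum to zero:
m×134×(47.9 − 367) + 1.15×1970×(47.9 − 35) = 0
-42759 m = -29225
m = -29225/-42759 ≈ 0.6835 kg

m ≈ 0.683 kg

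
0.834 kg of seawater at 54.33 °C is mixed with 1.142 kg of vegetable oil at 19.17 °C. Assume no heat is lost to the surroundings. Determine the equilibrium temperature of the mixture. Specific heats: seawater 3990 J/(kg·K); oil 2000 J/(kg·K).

With ΣQ=0 the equilibrium temperature is the m·c-weighted mean:
T_f = (3327.7·54.33 + 2284·19.17) / (3327.7 + 2284)
    = 224576 / 5611.7 ≈ 40.02 °C

T_f ≈ 40.0 °C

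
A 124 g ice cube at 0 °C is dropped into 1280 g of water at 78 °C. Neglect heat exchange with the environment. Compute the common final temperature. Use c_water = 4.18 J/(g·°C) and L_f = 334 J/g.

T_f ≈ 64.1 °C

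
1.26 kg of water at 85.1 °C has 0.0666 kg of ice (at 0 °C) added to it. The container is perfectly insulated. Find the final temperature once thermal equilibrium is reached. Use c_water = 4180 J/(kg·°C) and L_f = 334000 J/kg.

Net heat exchanged in the isolated system is zero:
latent heat to melt: 0.0666×334000 = 22244
  meltwater 0→T: 0.0666×4180×T = 278.39 T
  water: 5266.8(T − 85.1)
5545.2 T = 448205 − 22244 = 425960
T ≈ 76.82 °C (positive, so assuming full melt was valid).

T_f ≈ 76.8 °C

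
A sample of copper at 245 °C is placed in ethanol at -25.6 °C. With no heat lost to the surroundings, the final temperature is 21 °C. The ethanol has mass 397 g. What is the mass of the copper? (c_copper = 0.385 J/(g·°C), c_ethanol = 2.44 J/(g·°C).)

m ≈ 523 g

Setting the total heat transfer to zero:
m×0.385×(21 − 245) + 397×2.44×(21 − (-25.6)) = 0
-86.24 m = -45140
m = -45140/-86.24 ≈ 523.4 g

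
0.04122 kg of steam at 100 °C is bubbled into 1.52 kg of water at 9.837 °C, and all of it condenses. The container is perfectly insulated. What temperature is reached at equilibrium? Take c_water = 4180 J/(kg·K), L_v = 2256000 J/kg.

Net heat exchanged in the isolated system is zero:
latent heat released on condensation: 0.04122·2256000 = 92992; condensed water 100 °C→T: 172.3(T − 100); original water: 6353.6(T − 9.837)
6525.9 T = 92992 + 17230 + 62500 = 172723
T ≈ 26.47 °C — below 100 °C, confirming all the steam condensed.

T_f ≈ 26.5 °C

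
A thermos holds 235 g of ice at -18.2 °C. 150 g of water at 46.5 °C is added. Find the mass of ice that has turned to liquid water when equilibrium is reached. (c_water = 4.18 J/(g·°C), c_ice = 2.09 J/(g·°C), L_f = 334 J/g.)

Water can give up m c ΔT = 150×4.18×46.5 = 29156 J before reaching 0 °C.
Of that, 235×2.09×18.2 = 8938.9 J goes to bring the ice to 0 °C, leaving 20217 J.
Melting all 235 g of ice would need 235×334 = 78490 J.
20217 J < 78490 J, so only part of the ice melts and the system sits at 0 °C.
m_melt = 20217 / L_f = 60.53 g.

m_melted ≈ 60.5 g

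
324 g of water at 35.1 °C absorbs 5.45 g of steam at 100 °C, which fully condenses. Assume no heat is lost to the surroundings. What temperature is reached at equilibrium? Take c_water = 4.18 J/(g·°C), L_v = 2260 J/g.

Sum of m c ΔT and latent-heat terms is zero:
condense steam: −5.45·2260 = −12317; condensate cools 100→T: 5.45·4.18·(T − 100) = 22.78(T − 100); water warms: 324·4.18·(T − 35.1) = 1354.3(T − 35.1)
1377.1 T = 12317 + 2278.1 + 47537 = 62132
T ≈ 45.12 °C, under the boiling point, so the assumption holds.

T_f ≈ 45.1 °C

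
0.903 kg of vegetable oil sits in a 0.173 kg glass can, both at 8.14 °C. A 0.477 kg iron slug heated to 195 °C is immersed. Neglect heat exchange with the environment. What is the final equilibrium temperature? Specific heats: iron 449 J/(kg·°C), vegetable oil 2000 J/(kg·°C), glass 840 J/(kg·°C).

T_f ≈ 26.6 °C

Setting the total heat transfer to zero:
0.477*449*(T − 195) + 0.903*2000*(T − 8.14) + 0.173*840*(T − 8.14) = 0
2165.5 T = 57647
T = 57647/2165.5 ≈ 26.62 °C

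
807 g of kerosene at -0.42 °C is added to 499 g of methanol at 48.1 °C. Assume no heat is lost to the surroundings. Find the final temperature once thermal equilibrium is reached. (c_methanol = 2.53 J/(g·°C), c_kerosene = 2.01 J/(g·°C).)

Energy conservation, ΣQ = 0:
499·2.53·(T − 48.1) + 807·2.01·(T − (-0.42)) = 0
1262.5(T − 48.1) + 1622.1(T − (-0.42)) = 0
2884.5 T = 60044
T ≈ 20.82 °C

T_f ≈ 20.8 °C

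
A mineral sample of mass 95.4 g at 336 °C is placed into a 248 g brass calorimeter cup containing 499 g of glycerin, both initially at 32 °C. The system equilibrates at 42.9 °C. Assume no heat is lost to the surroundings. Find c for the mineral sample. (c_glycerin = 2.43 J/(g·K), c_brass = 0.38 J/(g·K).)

Setting the total heat transfer to zero:
95.4·c·(42.9 − 336) + 499·2.43·(42.9 − 32) + 248·0.38·(42.9 − 32) = 0
-27962 c = -14244
c = -14244/-27962 ≈ 0.5094 J/(g·K)

c ≈ 0.509 J/(g·K)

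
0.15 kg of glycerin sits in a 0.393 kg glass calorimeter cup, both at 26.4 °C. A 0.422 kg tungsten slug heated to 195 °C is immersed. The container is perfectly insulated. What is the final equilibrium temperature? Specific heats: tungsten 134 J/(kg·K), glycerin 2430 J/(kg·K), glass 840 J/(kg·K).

Setting the total heat transfer to zero:
0.422×134×(T − 195) + 0.15×2430×(T − 26.4) + 0.393×840×(T − 26.4) = 0
56.55(T − 195) + 364.5(T − 26.4) + 330.12(T − 26.4) = 0
751.17 T = 29365
T ≈ 39.09 °C

T_f ≈ 39.1 °C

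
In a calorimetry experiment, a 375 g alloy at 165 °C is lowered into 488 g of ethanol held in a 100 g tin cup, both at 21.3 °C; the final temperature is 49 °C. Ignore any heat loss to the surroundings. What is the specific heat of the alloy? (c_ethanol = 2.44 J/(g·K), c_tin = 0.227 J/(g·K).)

c ≈ 0.773 J/(g·K)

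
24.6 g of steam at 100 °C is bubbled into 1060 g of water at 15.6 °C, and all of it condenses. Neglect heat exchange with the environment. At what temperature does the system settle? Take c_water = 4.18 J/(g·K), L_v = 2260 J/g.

T_f ≈ 29.8 °C

Setting the total heat transfer to zero:
steam→water at 100 °C releases m L_v = 24.6×2260 = 55596
  condensate cools 100→T: 24.6×4.18×(T − 100) = 102.83(T − 100)
  original water: 4430.8(T − 15.6)
4533.6 T = 55596 + 10283 + 69120 = 134999
T ≈ 29.78 °C — below 100 °C, confirming all the steam condensed.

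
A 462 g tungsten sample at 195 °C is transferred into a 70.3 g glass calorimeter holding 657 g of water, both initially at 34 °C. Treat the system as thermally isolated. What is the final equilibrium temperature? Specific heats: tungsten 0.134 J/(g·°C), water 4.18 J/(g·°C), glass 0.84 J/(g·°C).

Net heat exchanged in the isolated system is zero:
462×0.134×(T − 195) + 657×4.18×(T − 34) + 70.3×0.84×(T − 34) = 0
2867.2 T = 107453
T = 107453/2867.2 ≈ 37.48 °C

T_f ≈ 37.5 °C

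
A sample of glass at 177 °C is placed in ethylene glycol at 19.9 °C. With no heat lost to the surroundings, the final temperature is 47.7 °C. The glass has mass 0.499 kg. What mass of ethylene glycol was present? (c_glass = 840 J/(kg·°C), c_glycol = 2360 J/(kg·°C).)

Heat lost by the glass = heat gained by the glycol:
0.499×840×(177 − 47.7) = m×2360×(47.7 − 19.9)
65608 m = 54197  ⇒  m ≈ 0.8261 kg

m ≈ 0.826 kg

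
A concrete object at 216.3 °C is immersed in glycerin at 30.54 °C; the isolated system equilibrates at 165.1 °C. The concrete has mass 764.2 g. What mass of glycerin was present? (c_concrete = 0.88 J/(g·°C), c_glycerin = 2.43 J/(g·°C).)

Let T be the final temperature. ΣQ_i = 0:
764.2×0.88×(165.1 − 216.3) + m×2.43×(165.1 − 30.54) = 0
326.98 m = 34432
m = 34432/326.98 ≈ 105.3 g

m ≈ 105 g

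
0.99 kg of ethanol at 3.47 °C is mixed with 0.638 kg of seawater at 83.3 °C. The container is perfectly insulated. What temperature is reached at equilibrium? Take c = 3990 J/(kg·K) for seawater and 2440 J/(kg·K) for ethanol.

T_f ≈ 44.4 °C

|Q_seawater| = |Q_ethanol|:
0.638·3990·(83.3 − T) = 0.99·2440·(T − 3.47)
2545.6(83.3 − T) = 2415.6(T − 3.47)
4961.2 T = 220432  ⇒  T ≈ 44.43 °C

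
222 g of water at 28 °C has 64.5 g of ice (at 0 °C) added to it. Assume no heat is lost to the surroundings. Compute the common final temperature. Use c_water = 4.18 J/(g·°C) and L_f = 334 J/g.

T_f ≈ 3.7 °C

Sum of m c ΔT and latent-heat terms is zero:
fusion: m_ice L_f = 64.5·334 = 21543
  meltwater 0→T: 64.5·4.18·T = 269.61 T
  water: 927.96(T − 28)
1197.6 T = 25983 − 21543 = 4439.9
T ≈ 3.71 °C (positive, so assuming full melt was valid).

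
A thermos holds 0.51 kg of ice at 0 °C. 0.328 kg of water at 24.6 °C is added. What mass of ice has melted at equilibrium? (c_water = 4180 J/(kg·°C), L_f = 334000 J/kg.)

m_melted ≈ 0.101 kg

Water can give up m c ΔT = 0.328×4180×24.6 = 33728 J before reaching 0 °C.
To melt every bit of ice: 0.51×334000 = 170340 J.
Since 33728 < 170340 J, not all the ice melts; equilibrium is at 0 °C.
Mass melted = 33728/334000 ≈ 0.101 kg.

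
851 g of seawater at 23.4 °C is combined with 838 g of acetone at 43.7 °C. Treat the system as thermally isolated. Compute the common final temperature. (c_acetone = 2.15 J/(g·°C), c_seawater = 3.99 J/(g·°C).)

Heat lost by the acetone equals heat gained by the seawater:
838×2.15×(43.7 − T) = 851×3.99×(T − 23.4)
1801.7(43.7 − T) = 3395.5(T − 23.4)
5197.2 T = 158189  ⇒  T ≈ 30.44 °C

T_f ≈ 30.4 °C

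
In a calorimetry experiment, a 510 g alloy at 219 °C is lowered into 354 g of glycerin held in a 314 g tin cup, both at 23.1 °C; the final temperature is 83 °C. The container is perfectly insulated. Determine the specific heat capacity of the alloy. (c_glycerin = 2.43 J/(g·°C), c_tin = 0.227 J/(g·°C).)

Energy conservation, ΣQ = 0:
510×c×(83 − 219) + 354×2.43×(83 − 23.1) + 314×0.227×(83 − 23.1) = 0
-69360 c = -55797
c = -55797/-69360 ≈ 0.8045 J/(g·°C)

c ≈ 0.804 J/(g·°C)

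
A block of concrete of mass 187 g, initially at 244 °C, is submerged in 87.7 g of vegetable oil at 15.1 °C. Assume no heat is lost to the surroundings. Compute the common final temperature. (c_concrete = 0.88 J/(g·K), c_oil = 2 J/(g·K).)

|Q_concrete| = |Q_oil|:
187*0.88*(244 − T) = 87.7*2*(T − 15.1)
164.56(244 − T) = 175.4(T − 15.1)
339.96 T = 42801  ⇒  T ≈ 125.90 °C

T_f ≈ 125.9 °C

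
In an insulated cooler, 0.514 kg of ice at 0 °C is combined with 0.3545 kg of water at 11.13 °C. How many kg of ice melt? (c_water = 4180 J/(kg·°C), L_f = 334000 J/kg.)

m_melted ≈ 0.0494 kg

Heat available from the water dropping to 0 °C: 0.3545×4180×11.13 = 16493 J.
Melting all 0.514 kg of ice would need 0.514×334000 = 171676 J.
16493 J < 171676 J, so only part of the ice melts and the system sits at 0 °C.
m_melt = 16493 / L_f = 0.04938 kg.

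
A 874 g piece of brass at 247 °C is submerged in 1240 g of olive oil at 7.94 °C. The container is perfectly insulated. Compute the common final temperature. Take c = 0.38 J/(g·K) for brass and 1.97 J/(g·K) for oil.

Setting the total heat transfer to zero:
874×0.38×(T − 247) + 1240×1.97×(T − 7.94) = 0
332.12(T − 247) + 2442.8(T − 7.94) = 0
2774.9 T = 101429
T = 101429/2774.9 ≈ 36.55 °C

T_f ≈ 36.6 °C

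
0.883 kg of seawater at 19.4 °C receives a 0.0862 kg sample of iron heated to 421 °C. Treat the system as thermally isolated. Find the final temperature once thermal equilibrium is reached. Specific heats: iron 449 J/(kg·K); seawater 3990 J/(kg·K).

T_f ≈ 23.8 °C

Set heat shed by the hot body equal to heat absorbed by the cold body:
0.0862·449·(421 − T) = 0.883·3990·(T − 19.4)
38.7(421 − T) = 3523.2(T − 19.4)
3561.9 T = 84644  ⇒  T ≈ 23.76 °C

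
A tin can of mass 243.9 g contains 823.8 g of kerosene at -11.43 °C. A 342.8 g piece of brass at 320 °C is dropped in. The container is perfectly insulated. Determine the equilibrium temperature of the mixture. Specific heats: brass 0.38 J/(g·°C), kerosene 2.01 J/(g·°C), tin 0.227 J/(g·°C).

T_f ≈ 12.0 °C

Let T be the final temperature. ΣQ_i = 0:
342.8·0.38·(T − 320) + 823.8·2.01·(T − (-11.43)) + 243.9·0.227·(T − (-11.43)) = 0
1841.5 T = 22125
T = 22125/1841.5 ≈ 12.02 °C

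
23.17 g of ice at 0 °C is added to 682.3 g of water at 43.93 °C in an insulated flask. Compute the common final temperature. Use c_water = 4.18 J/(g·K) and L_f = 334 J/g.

T_f ≈ 39.9 °C

Energy balance with sensible and latent terms:
latent heat to melt: 23.17×334 = 7738.8; meltwater 0→T: 23.17×4.18×T = 96.85 T; water cools: 682.3×4.18×(T − 43.93) = 2852(T − 43.93)
2948.9 T = 125289 − 7738.8 = 117550
T ≈ 39.86 °C — above 0 °C, consistent with complete melting.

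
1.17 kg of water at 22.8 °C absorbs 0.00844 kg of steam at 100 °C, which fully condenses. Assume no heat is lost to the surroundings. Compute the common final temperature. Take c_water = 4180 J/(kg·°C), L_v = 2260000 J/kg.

Setting the total heat transfer to zero:
condense steam: −0.00844×2260000 = −19074
  condensed water 100 °C→T: 35.28(T − 100)
  original water: 4890.6(T − 22.8)
4925.9 T = 19074 + 3527.9 + 111506 = 134108
T ≈ 27.23 °C — below 100 °C, confirming all the steam condensed.

T_f ≈ 27.2 °C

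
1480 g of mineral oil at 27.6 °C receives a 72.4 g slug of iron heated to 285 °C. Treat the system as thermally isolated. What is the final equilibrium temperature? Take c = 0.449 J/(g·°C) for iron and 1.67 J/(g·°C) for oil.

T_f ≈ 30.9 °C

Set heat shed by the hot body equal to heat absorbed by the cold body:
72.4*0.449*(285 − T) = 1480*1.67*(T − 27.6)
32.51(285 − T) = 2471.6(T − 27.6)
2504.1 T = 77481  ⇒  T ≈ 30.94 °C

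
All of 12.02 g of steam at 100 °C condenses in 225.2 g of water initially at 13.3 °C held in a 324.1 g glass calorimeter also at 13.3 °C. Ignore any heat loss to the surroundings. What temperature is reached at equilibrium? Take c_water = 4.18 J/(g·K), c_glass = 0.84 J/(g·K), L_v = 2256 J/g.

Sum of m c ΔT and latent-heat terms is zero:
condense steam: −12.02×2256 = −27117
  condensed water 100 °C→T: 50.24(T − 100)
  original water: 941.34(T − 13.3)
  glass cup: 324.1×0.84×(T − 13.3) = 272.24(T − 13.3)
1263.8 T = 27117 + 5024.4 + 16141 = 48282
T ≈ 38.20 °C (< 100 °C, so full condensation is consistent).

T_f ≈ 38.2 °C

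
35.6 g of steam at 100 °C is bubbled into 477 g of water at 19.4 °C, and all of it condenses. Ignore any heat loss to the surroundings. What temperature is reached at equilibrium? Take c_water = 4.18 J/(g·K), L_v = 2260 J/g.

T_f ≈ 62.5 °C

Net heat exchanged in the isolated system is zero:
latent heat released on condensation: 35.6×2260 = 80456
  condensed water 100 °C→T: 148.81(T − 100)
  water warms: 477×4.18×(T − 19.4) = 1993.9(T − 19.4)
2142.7 T = 80456 + 14881 + 38681 = 134018
T ≈ 62.55 °C, under the boiling point, so the assumption holds.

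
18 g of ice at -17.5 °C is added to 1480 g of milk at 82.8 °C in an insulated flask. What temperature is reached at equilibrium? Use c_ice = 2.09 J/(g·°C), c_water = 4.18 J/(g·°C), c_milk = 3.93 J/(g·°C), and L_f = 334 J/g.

Taking heat into each body as positive, Σ m c ΔT = 0:
warm ice to 0 °C: 18×2.09×(0 − (-17.5)) = 658.35
  latent heat to melt: 18×334 = 6012
  meltwater 0→T: 18×4.18×T = 75.24 T
  milk cools: 1480×3.93×(T − 82.8) = 5816.4(T − 82.8)
5891.6 T = 481598 − 6670.4 = 474928
T ≈ 80.61 °C — above 0 °C, consistent with complete melting.

T_f ≈ 80.6 °C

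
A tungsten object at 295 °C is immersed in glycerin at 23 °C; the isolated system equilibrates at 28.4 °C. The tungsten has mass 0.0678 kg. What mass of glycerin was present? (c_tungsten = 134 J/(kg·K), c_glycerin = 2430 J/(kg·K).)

m ≈ 0.185 kg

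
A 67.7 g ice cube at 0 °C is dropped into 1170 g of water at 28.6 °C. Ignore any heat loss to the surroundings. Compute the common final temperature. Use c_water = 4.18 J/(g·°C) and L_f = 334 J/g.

T_f ≈ 22.7 °C

Net heat exchanged in the isolated system is zero:
fusion: m_ice L_f = 67.7×334 = 22612; warm the meltwater: 282.99 T; water cools: 1170×4.18×(T − 28.6) = 4890.6(T − 28.6)
5173.6 T = 139871 − 22612 = 117259
T ≈ 22.67 °C. Since T > 0 °C, the all-ice-melts assumption holds.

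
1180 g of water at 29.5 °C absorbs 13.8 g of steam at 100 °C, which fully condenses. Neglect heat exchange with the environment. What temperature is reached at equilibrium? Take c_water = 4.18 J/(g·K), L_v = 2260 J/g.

Conservation of energy gives ΣQ = 0:
condense steam: −13.8·2260 = −31188
  condensate cools 100→T: 13.8·4.18·(T − 100) = 57.68(T − 100)
  original water: 4932.4(T − 29.5)
4990.1 T = 31188 + 5768.4 + 145506 = 182462
T ≈ 36.56 °C — below 100 °C, confirming all the steam condensed.

T_f ≈ 36.6 °C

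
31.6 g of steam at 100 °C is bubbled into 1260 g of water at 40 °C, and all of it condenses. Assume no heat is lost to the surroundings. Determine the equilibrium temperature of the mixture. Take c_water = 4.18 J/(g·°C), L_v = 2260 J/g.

T_f ≈ 54.7 °C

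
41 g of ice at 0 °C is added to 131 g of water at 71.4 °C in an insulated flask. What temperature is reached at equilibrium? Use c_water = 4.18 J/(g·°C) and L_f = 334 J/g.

Conservation of energy gives ΣQ = 0:
latent heat to melt: 41×334 = 13694
  meltwater 0→T: 41×4.18×T = 171.38 T
  water cools: 131×4.18×(T − 71.4) = 547.58(T − 71.4)
718.96 T = 39097 − 13694 = 25403
T ≈ 35.33 °C. Since T > 0 °C, the all-ice-melts assumption holds.

T_f ≈ 35.3 °C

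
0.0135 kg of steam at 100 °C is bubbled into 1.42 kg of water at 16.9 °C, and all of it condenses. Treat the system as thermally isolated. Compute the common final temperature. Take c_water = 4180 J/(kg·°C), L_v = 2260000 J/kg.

T_f ≈ 22.8 °C

Heat gained plus heat lost sum to zero:
latent heat released on condensation: 0.0135·2260000 = 30510; condensed water 100 °C→T: 56.43(T − 100); water warms: 1.42·4180·(T − 16.9) = 5935.6(T − 16.9)
5992 T = 30510 + 5643 + 100312 = 136465
T ≈ 22.77 °C (< 100 °C, so full condensation is consistent).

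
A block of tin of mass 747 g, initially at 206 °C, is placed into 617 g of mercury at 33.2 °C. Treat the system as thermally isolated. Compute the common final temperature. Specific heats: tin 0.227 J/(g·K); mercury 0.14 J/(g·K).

T_f ≈ 147.7 °C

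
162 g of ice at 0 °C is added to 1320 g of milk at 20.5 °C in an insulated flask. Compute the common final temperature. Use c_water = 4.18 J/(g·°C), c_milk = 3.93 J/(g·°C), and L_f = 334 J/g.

Heat gained plus heat lost sum to zero:
latent heat to melt: 162·334 = 54108; meltwater 0→T: 162·4.18·T = 677.16 T; milk: 5187.6(T − 20.5)
5864.8 T = 106346 − 54108 = 52238
T ≈ 8.91 °C (positive, so assuming full melt was valid).

T_f ≈ 8.9 °C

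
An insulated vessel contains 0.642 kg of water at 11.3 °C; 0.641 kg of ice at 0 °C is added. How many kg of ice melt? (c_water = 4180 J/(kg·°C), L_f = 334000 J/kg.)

m_melted ≈ 0.0908 kg

Water can give up m c ΔT = 0.642×4180×11.3 = 30324 J before reaching 0 °C.
Fully melting the ice requires m_ice L_f = 0.641×334000 = 214094 J.
That's not enough to melt it all — equilibrium is at 0 °C with ice remaining.
m_melted×334000 = 30324  ⇒  m_melted ≈ 0.09079 kg.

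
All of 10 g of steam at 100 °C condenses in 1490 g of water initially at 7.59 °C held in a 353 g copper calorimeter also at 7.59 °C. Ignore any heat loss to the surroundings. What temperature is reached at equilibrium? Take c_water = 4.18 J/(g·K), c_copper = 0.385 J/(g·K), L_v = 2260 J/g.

T_f ≈ 11.7 °C

Setting the total heat transfer to zero:
latent heat released on condensation: 10×2260 = 22600; condensed water 100 °C→T: 41.8(T − 100); original water: 6228.2(T − 7.59); copper cup: 353×0.385×(T − 7.59) = 135.91(T − 7.59)
6405.9 T = 22600 + 4180 + 48304 = 75084
T ≈ 11.72 °C — below 100 °C, confirming all the steam condensed.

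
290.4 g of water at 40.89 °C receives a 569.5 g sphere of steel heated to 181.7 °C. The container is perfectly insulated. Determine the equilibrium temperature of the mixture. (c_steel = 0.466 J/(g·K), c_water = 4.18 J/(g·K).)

T_f ≈ 66.2 °C

Energy conservation, ΣQ = 0:
569.5·0.466·(T − 181.7) + 290.4·4.18·(T − 40.89) = 0
(265.39 + 1213.9) T = 265.39·181.7 + 1213.9·40.89
T = 97856/1479.3 ≈ 66.15 °C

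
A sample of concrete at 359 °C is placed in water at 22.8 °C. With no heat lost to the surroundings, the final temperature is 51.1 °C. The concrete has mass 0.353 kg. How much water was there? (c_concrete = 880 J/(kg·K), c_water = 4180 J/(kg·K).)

m ≈ 0.809 kg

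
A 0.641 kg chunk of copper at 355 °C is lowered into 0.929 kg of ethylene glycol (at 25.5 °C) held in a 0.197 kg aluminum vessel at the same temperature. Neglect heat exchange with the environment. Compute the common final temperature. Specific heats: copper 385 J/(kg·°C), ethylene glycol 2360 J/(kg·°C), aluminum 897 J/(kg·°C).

With ΣQ=0 the equilibrium temperature is the m·c-weighted mean:
T_f = (246.78·355 + 2192.4·25.5 + 176.71·25.5) / (246.78 + 2192.4 + 176.71)
    = 148022 / 2615.9 ≈ 56.58 °C

T_f ≈ 56.6 °C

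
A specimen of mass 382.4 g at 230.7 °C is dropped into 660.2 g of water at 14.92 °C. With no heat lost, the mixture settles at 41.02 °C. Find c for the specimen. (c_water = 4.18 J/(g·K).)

Conservation of energy gives ΣQ = 0:
382.4×c×(41.02 − 230.7) + 660.2×4.18×(41.02 − 14.92) = 0
-72534 c = -72026
c = -72026/-72534 ≈ 0.993 J/(g·K)

c ≈ 0.993 J/(g·K)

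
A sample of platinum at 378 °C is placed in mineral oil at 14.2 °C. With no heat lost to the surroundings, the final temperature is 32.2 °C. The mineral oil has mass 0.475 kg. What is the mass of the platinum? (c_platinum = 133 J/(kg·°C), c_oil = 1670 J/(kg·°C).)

Taking heat into each body as positive, Σ m c ΔT = 0:
m×133×(32.2 − 378) + 0.475×1670×(32.2 − 14.2) = 0
-45991 m = -14279
m = -14279/-45991 ≈ 0.3105 kg

m ≈ 0.31 kg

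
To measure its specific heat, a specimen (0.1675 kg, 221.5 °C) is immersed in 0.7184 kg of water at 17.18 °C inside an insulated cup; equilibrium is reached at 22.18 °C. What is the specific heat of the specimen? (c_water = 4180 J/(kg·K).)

c ≈ 450 J/(kg·K)

Conservation of energy gives ΣQ = 0:
0.1675×c×(22.18 − 221.5) + 0.7184×4180×(22.18 − 17.18) = 0
-33.39 c = -15015
c = -15015/-33.39 ≈ 449.7 J/(kg·K)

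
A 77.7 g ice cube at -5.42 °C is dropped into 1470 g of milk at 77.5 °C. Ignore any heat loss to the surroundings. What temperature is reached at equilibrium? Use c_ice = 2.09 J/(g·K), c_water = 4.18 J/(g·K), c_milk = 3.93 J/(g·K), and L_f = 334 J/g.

T_f ≈ 69.0 °C

Net heat exchanged in the isolated system is zero:
warm ice to 0 °C: 77.7×2.09×(0 − (-5.42)) = 880.17; latent heat to melt: 77.7×334 = 25952; warm the meltwater: 324.79 T; milk cools: 1470×3.93×(T − 77.5) = 5777.1(T − 77.5)
6101.9 T = 447725 − 26832 = 420893
T ≈ 68.98 °C. Since T > 0 °C, the all-ice-melts assumption holds.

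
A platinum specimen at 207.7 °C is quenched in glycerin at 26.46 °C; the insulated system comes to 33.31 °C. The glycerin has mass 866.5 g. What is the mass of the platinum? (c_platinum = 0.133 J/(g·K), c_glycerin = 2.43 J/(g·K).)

Heat lost by the platinum = heat gained by the glycerin:
m·0.133·(207.7 − 33.31) = 866.5·2.43·(33.31 − 26.46)
23.19 m = 14423  ⇒  m ≈ 621.9 g

m ≈ 622 g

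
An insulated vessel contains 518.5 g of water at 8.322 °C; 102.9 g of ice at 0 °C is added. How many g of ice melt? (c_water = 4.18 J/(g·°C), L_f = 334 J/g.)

m_melted ≈ 54 g

Water can give up m c ΔT = 518.5×4.18×8.322 = 18037 J before reaching 0 °C.
Melting all 102.9 g of ice would need 102.9×334 = 34369 J.
That's not enough to melt it all — equilibrium is at 0 °C with ice remaining.
m_melted×334 = 18037  ⇒  m_melted ≈ 54 g.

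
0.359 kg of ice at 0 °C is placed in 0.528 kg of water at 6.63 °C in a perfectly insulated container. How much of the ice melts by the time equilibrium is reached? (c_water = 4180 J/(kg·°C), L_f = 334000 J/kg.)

m_melted ≈ 0.0438 kg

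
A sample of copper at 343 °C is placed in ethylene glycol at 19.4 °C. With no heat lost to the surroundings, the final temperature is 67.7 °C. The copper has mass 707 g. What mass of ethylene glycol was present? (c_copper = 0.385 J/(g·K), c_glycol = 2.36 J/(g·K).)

|Q_copper| = |Q_glycol|:
707×0.385×(343 − 67.7) = m×2.36×(67.7 − 19.4)
113.99 m = 74935  ⇒  m ≈ 657.4 g

m ≈ 657 g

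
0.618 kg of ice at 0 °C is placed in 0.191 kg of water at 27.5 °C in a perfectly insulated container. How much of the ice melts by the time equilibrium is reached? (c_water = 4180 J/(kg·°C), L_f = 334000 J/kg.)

Heat available from the water dropping to 0 °C: 0.191·4180·27.5 = 21955 J.
Fully melting the ice requires m_ice L_f = 0.618·334000 = 206412 J.
Since 21955 < 206412 J, not all the ice melts; equilibrium is at 0 °C.
m_melt = 21955 / L_f = 0.06573 kg.

m_melted ≈ 0.0657 kg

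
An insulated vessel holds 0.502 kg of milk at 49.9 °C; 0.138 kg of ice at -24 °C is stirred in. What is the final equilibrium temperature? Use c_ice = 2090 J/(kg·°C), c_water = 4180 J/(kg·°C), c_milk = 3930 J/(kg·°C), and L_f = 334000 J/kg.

Taking heat into each body as positive, Σ m c ΔT = 0:
ice -24→0 °C: 0.138×2090×24 = 6922.1; latent heat to melt: 0.138×334000 = 46092; meltwater 0→T: 0.138×4180×T = 576.84 T; milk cools: 0.502×3930×(T − 49.9) = 1972.9(T − 49.9)
2549.7 T = 98446 − 53014 = 45432
T ≈ 17.82 °C — above 0 °C, consistent with complete melting.

T_f ≈ 17.8 °C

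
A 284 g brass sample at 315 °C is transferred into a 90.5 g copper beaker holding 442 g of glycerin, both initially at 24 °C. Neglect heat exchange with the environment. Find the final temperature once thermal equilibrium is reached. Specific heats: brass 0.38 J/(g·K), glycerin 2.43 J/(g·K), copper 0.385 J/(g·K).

T_f is the heat-capacity-weighted average of the initial temperatures:
T_f = (107.92×315 + 1074.1×24 + 34.84×24) / (107.92 + 1074.1 + 34.84)
    = 60608 / 1216.8 ≈ 49.81 °C

T_f ≈ 49.8 °C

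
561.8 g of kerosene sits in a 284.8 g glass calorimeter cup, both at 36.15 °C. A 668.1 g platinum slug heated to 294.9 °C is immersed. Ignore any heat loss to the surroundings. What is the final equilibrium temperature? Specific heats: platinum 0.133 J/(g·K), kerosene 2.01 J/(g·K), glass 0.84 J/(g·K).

T_f ≈ 51.9 °C

With ΣQ=0 the equilibrium temperature is the m·c-weighted mean:
T_f = (88.86×294.9 + 1129.2×36.15 + 239.23×36.15) / (88.86 + 1129.2 + 239.23)
    = 75673 / 1457.3 ≈ 51.93 °C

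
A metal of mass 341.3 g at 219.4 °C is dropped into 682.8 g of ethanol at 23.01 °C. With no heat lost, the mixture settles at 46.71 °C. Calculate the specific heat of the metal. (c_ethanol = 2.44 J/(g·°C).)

c ≈ 0.67 J/(g·°C)

Taking heat into each body as positive, Σ m c ΔT = 0:
341.3·c·(46.71 − 219.4) + 682.8·2.44·(46.71 − 23.01) = 0
-58939 c = -39485
c = -39485/-58939 ≈ 0.6699 J/(g·°C)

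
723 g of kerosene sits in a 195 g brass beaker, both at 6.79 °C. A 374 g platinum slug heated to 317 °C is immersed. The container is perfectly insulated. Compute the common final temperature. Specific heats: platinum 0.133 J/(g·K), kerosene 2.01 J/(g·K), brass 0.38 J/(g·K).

Setting the total heat transfer to zero:
374*0.133*(T − 317) + 723*2.01*(T − 6.79) + 195*0.38*(T − 6.79) = 0
49.74(T − 317) + 1453.2(T − 6.79) + 74.1(T − 6.79) = 0
(49.74 + 1453.2 + 74.1) T = 49.74*317 + 1453.2*6.79 + 74.1*6.79
T = 26139/1577.1 ≈ 16.57 °C

T_f ≈ 16.6 °C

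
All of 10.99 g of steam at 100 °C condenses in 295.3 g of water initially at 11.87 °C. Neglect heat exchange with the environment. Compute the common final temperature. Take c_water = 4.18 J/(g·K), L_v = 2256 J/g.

Taking heat into each body as positive, Σ m c ΔT = 0:
steam→water at 100 °C releases m L_v = 10.99×2256 = 24793; condensed water 100 °C→T: 45.94(T − 100); water warms: 295.3×4.18×(T − 11.87) = 1234.4(T − 11.87)
1280.3 T = 24793 + 4593.8 + 14652 = 44039
T ≈ 34.40 °C (< 100 °C, so full condensation is consistent).

T_f ≈ 34.4 °C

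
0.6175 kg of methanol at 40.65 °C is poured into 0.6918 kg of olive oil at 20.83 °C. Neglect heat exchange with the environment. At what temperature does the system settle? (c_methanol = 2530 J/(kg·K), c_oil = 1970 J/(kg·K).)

Set heat shed by the hot body equal to heat absorbed by the cold body:
0.6175×2530×(40.65 − T) = 0.6918×1970×(T − 20.83)
1562.3(40.65 − T) = 1362.8(T − 20.83)
2925.1 T = 91895  ⇒  T ≈ 31.42 °C

T_f ≈ 31.4 °C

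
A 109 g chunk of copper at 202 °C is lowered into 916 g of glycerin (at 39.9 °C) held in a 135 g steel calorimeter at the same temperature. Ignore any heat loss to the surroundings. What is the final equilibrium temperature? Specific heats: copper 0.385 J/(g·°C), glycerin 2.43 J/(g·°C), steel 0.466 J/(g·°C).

Energy conservation, ΣQ = 0:
109×0.385×(T − 202) + 916×2.43×(T − 39.9) + 135×0.466×(T − 39.9) = 0
(41.97 + 2225.9 + 62.91) T = 41.97×202 + 2225.9×39.9 + 62.91×39.9
T ≈ 42.82 °C

T_f ≈ 42.8 °C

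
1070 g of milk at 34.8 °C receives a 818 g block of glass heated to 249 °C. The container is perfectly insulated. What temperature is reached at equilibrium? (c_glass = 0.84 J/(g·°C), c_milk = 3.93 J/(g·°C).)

T_f ≈ 64.9 °C

Heat gained plus heat lost sum to zero:
818*0.84*(T − 249) + 1070*3.93*(T − 34.8) = 0
687.12(T − 249) + 4205.1(T − 34.8) = 0
(687.12 + 4205.1) T = 687.12*249 + 4205.1*34.8
T = 317430/4892.2 ≈ 64.88 °C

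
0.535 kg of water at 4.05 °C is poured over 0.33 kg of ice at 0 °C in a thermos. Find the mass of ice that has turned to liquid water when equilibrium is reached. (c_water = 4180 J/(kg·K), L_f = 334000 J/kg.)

m_melted ≈ 0.0271 kg

Heat available from the water dropping to 0 °C: 0.535·4180·4.05 = 9057 J.
To melt every bit of ice: 0.33·334000 = 110220 J.
Since 9057 < 110220 J, not all the ice melts; equilibrium is at 0 °C.
Mass melted = 9057/334000 ≈ 0.02712 kg.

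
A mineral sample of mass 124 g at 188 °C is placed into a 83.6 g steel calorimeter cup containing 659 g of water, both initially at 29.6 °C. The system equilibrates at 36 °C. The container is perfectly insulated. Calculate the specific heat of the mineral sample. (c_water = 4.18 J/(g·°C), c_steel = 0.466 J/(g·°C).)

c ≈ 0.949 J/(g·°C)

Net heat exchanged in the isolated system is zero:
124·c·(36 − 188) + 659·4.18·(36 − 29.6) + 83.6·0.466·(36 − 29.6) = 0
-18848 c = -17879
c = -17879/-18848 ≈ 0.9486 J/(g·°C)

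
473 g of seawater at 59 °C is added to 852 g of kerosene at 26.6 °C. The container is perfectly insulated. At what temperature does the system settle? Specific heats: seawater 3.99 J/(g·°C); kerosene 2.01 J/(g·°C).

T_f ≈ 43.6 °C

Conservation of energy gives ΣQ = 0:
473*3.99*(T − 59) + 852*2.01*(T − 26.6) = 0
1887.3(T − 59) + 1712.5(T − 26.6) = 0
(1887.3 + 1712.5) T = 1887.3*59 + 1712.5*26.6
T ≈ 43.59 °C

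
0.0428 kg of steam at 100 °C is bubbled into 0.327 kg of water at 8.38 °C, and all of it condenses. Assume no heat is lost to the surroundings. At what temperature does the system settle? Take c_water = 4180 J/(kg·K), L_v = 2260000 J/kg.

Net heat exchanged in the isolated system is zero:
latent heat released on condensation: 0.0428×2260000 = 96728; condensed water 100 °C→T: 178.9(T − 100); water warms: 0.327×4180×(T − 8.38) = 1366.9(T − 8.38)
1545.8 T = 96728 + 17890 + 11454 = 126073
T ≈ 81.56 °C, under the boiling point, so the assumption holds.

T_f ≈ 81.6 °C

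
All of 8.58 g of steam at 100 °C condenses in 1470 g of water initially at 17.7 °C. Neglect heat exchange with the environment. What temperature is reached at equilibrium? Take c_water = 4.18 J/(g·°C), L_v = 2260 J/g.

Let T be the final temperature. ΣQ_i = 0:
condense steam: −8.58×2260 = −19391
  condensate cools 100→T: 8.58×4.18×(T − 100) = 35.86(T − 100)
  original water: 6144.6(T − 17.7)
6180.5 T = 19391 + 3586.4 + 108759 = 131737
T ≈ 21.32 °C (< 100 °C, so full condensation is consistent).

T_f ≈ 21.3 °C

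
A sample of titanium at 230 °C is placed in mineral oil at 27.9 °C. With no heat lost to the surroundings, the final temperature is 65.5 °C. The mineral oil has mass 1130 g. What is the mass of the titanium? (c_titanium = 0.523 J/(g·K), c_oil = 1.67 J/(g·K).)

m ≈ 825 g

|Q_titanium| = |Q_oil|:
m·0.523·(230 − 65.5) = 1130·1.67·(65.5 − 27.9)
86.03 m = 70955  ⇒  m ≈ 824.7 g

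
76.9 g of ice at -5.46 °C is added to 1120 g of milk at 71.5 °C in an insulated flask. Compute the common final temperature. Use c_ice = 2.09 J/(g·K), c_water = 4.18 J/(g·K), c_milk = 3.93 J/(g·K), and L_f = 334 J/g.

T_f ≈ 61.0 °C

Sum of m c ΔT and latent-heat terms is zero:
ice -5.46→0 °C: 76.9×2.09×5.46 = 877.54
  fusion: m_ice L_f = 76.9×334 = 25685
  warm the meltwater: 321.44 T
  milk: 4401.6(T − 71.5)
4723 T = 314714 − 26562 = 288152
T ≈ 61.01 °C. Since T > 0 °C, the all-ice-melts assumption holds.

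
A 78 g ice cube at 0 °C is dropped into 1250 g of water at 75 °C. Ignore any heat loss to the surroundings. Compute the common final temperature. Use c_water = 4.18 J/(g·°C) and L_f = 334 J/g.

Taking heat into each body as positive, Σ m c ΔT = 0:
latent heat to melt: 78·334 = 26052; warm the meltwater: 326.04 T; water cools: 1250·4.18·(T − 75) = 5225(T − 75)
5551 T = 391875 − 26052 = 365823
T ≈ 65.90 °C — above 0 °C, consistent with complete melting.

T_f ≈ 65.9 °C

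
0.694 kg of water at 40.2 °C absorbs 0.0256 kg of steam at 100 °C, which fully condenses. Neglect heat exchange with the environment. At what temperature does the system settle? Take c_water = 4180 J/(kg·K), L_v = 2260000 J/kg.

T_f ≈ 61.6 °C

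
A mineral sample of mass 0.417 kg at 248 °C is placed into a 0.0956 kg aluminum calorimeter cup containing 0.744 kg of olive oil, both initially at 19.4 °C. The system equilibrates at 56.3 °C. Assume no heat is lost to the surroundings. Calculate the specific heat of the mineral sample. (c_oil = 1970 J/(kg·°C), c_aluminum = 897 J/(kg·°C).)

c ≈ 716 J/(kg·°C)

Net heat exchanged in the isolated system is zero:
0.417×c×(56.3 − 248) + 0.744×1970×(56.3 − 19.4) + 0.0956×897×(56.3 − 19.4) = 0
-79.94 c = -57248
c = -57248/-79.94 ≈ 716.1 J/(kg·°C)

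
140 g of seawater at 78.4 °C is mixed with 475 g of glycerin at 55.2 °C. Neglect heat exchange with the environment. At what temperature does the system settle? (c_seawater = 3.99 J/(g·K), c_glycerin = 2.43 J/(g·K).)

T_f ≈ 62.8 °C

Heat gained plus heat lost sum to zero:
140*3.99*(T − 78.4) + 475*2.43*(T − 55.2) = 0
558.6(T − 78.4) + 1154.2(T − 55.2) = 0
1712.8 T = 107509
T = 107509 / 1712.8 = 62.8 °C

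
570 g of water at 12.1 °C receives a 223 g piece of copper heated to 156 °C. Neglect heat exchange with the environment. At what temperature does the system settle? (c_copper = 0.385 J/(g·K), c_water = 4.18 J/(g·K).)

T_f ≈ 17.1 °C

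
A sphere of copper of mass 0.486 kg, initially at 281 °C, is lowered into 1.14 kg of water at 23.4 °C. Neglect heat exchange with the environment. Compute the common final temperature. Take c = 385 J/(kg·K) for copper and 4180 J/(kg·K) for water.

Net heat exchanged in the isolated system is zero:
0.486*385*(T − 281) + 1.14*4180*(T − 23.4) = 0
4952.3 T = 164084
T = 164084/4952.3 ≈ 33.13 °C

T_f ≈ 33.1 °C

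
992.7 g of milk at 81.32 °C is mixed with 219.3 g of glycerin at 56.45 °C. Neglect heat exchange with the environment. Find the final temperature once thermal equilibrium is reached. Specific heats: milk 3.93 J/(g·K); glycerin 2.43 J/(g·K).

Setting the total heat transfer to zero:
992.7×3.93×(T − 81.32) + 219.3×2.43×(T − 56.45) = 0
3901.3(T − 81.32) + 532.9(T − 56.45) = 0
(3901.3 + 532.9) T = 3901.3×81.32 + 532.9×56.45
T = 347337 / 4434.2 = 78.3 °C

T_f ≈ 78.3 °C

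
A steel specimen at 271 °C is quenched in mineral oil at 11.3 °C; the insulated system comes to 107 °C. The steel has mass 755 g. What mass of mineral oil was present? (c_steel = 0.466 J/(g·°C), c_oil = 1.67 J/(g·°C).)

m ≈ 361 g

Heat lost by the steel = heat gained by the oil:
755×0.466×(271 − 107) = m×1.67×(107 − 11.3)
159.82 m = 57700  ⇒  m ≈ 361 g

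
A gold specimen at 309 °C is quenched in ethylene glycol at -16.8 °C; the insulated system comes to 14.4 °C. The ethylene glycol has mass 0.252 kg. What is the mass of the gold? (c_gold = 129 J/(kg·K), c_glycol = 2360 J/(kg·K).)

m ≈ 0.488 kg

Net heat exchanged in the isolated system is zero:
m·129·(14.4 − 309) + 0.252·2360·(14.4 − (-16.8)) = 0
-38003 m = -18555
m = -18555/-38003 ≈ 0.4883 kg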